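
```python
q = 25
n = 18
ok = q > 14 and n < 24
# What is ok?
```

Trace:
`q = 25` → q = 25
`n = 18` → n = 18
`ok = q > 14 and n < 24` → ok = True
So ok = True

Answer: True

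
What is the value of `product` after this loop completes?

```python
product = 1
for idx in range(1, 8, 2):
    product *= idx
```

Product of 1, 3, 5, ... up to 7
`product` takes the values: 1 → 3 → 15 → 105

Answer: 105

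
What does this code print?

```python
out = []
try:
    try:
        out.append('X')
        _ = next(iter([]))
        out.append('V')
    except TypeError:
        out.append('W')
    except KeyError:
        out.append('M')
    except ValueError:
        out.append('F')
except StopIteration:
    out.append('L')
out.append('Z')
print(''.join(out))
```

Execution trace: 'X' (try body) → 'L' (outer except StopIteration) → 'Z' (after the try/except). Output: XLZ

Answer: XLZ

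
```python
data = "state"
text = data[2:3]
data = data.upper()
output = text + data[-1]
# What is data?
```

Trace:
`data = "state"` → data = 'state'
`text = data[2:3]` → text = 'a'
`data = data.upper()` → data = 'STATE'
`output = text + data[-1]` → output = 'aE'
So data = 'STATE'

Answer: 'STATE'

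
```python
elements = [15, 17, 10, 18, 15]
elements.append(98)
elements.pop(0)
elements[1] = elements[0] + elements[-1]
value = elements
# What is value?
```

Trace:
`elements = [15, 17, 10, 18, 15]` → elements = [15, 17, 10, 18, 15]
`elements.append(98)` → elements = [15, 17, 10, 18, 15, 98]
`elements.pop(0)` → elements = [17, 10, 18, 15, 98]
`elements[1] = elements[0] + elements[-1]` → elements = [17, 115, 18, 15, 98]
`value = elements` → value = [17, 115, 18, 15, 98]
So value = [17, 115, 18, 15, 98]

Answer: [17, 115, 18, 15, 98]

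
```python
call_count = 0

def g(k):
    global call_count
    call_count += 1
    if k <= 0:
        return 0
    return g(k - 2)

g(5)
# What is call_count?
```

Linear recursion stepping by 2: 4 calls from k=5 down to ≤0.

Answer: 4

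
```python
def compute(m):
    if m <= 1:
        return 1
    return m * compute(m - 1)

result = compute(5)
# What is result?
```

compute(5) = 5 * 4 * 3 * 2 * 1 = 120

Answer: 120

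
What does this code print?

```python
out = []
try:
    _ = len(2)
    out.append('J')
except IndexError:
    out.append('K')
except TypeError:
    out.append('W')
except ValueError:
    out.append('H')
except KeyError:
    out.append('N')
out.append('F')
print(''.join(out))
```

Execution trace: 'W' (except TypeError) → 'F' (after the try/except). Output: WF

Answer: WF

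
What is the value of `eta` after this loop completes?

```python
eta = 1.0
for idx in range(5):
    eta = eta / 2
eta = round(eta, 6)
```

Halving LR 5 times: 1 / 2^5
`eta` takes the values: 1.0 → 0.5 → 0.25 → 0.125 → 0.0625 → 0.03125

Answer: 0.03125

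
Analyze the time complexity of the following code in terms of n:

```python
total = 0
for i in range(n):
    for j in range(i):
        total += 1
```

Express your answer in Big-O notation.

Each loop level contributes: n × n. Multiplying the contributions gives O(n^2).

Answer: O(n^2)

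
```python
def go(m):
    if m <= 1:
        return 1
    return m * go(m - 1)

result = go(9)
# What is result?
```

go(9) = 9 * 8 * 7 * 6 * 5 * 4 * 3 * 2 * 1 = 362880

Answer: 362880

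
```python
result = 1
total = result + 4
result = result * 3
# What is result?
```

Trace:
`result = 1` → result = 1
`total = result + 4` → total = 5
`result = result * 3` → result = 3
So result = 3

Answer: 3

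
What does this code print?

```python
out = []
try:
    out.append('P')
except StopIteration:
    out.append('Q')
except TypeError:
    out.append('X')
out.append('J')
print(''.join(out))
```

Execution trace: 'P' (try body, no exception) → 'J' (after the try/except). Output: PJ

Answer: PJ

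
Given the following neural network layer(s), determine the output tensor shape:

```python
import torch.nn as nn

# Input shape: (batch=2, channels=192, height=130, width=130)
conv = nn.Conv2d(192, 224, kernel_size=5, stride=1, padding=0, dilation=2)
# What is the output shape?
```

Input: (2, 192, 130, 130) -> Output: (2, 224, 122, 122)

Answer: (2, 224, 122, 122)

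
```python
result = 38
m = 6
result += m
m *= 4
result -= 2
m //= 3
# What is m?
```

Trace:
`result = 38` → result = 38
`m = 6` → m = 6
`result += m` → result = 44
`m *= 4` → m = 24
`result -= 2` → result = 42
`m //= 3` → m = 8
So m = 8

Answer: 8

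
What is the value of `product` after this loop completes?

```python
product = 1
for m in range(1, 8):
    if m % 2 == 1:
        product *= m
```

Product of odd numbers 1 to 7
`product` takes the values: 1 → 3 → 15 → 105

Answer: 105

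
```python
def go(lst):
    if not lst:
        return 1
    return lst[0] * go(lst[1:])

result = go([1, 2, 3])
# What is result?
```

Product over [1, 2, 3] = 1 * 2 * 3 = 6

Answer: 6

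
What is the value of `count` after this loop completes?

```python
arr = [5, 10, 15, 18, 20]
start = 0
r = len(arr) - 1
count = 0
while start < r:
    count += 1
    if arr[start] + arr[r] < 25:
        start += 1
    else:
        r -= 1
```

Steps to find pair summing to 25
`count` takes the values: 0 → 1 → 2 → 3 → 4

Answer: 4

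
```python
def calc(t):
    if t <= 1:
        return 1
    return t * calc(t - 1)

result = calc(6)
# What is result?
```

calc(6) = 6 * 5 * 4 * 3 * 2 * 1 = 720

Answer: 720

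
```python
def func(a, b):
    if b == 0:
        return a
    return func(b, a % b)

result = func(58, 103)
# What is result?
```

func(58, 103) -> func(103, 58) -> func(58, 45) -> func(45, 13) -> func(13, 6) -> func(6, 1) -> func(1, 0) -> 1

Answer: 1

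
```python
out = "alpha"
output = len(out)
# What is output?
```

Trace:
`out = "alpha"` → out = 'alpha'
`output = len(out)` → output = 5
So output = 5

Answer: 5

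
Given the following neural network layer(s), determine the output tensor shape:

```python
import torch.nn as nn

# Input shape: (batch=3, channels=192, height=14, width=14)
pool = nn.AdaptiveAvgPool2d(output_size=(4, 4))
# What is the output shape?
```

Input: (3, 192, 14, 14) -> Output: (3, 192, 4, 4)

Answer: (3, 192, 4, 4)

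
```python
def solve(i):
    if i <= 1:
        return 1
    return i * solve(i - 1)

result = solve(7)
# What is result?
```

solve(7) = 7 * 6 * 5 * 4 * 3 * 2 * 1 = 5040

Answer: 5040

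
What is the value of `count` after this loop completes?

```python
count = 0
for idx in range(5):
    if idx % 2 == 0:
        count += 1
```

Count numbers divisible by 2 in range(5)
`count` takes the values: 0 → 1 → 2 → 3

Answer: 3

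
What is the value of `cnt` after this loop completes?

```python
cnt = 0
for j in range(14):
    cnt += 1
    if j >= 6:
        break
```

Loop breaks when j reaches 6, cnt is 7
`cnt` takes the values: 0 → 1 → 2 → 3 → 4 → 5 → 6 → 7

Answer: 7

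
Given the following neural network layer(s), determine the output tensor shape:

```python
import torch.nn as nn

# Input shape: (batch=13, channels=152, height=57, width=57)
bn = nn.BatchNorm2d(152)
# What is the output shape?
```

Input: (13, 152, 57, 57) -> Output: (13, 152, 57, 57)

Answer: (13, 152, 57, 57)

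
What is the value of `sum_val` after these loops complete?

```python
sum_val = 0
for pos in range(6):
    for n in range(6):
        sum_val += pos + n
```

Sum of all pos+n for pos,n in 6x6
`sum_val` takes the values: 0 → 1 → 3 → 6 → 10 → 15 → 16 → 18 → 21 → 25 → 30 → 36 → 38 → 41 → 45 → 50 → 56 → 63 → 66 → 70 → 75 → 81 → 88 → 96 → 100 → 105 → 111 → 118 → 126 → 135 → 140 → 146 → 153 → 161 → 170 → 180

Answer: 180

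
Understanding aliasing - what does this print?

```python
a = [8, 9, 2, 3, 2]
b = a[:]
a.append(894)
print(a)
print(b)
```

Key concept: slice [:] creates copy.
Step by step:
`a = [8, 9, 2, 3, 2]` → a = [8, 9, 2, 3, 2]
`b = a[:]` → b = [8, 9, 2, 3, 2]
`a.append(894)` → a = [8, 9, 2, 3, 2, 894]
`print(a)` → prints [8, 9, 2, 3, 2, 894]
`print(b)` → prints [8, 9, 2, 3, 2]

Answer:
[8, 9, 2, 3, 2, 894]
[8, 9, 2, 3, 2]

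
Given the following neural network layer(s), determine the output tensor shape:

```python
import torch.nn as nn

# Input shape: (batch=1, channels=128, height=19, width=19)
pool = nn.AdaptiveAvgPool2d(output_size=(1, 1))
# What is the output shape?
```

Input: (1, 128, 19, 19) -> Output: (1, 128, 1, 1)

Answer: (1, 128, 1, 1)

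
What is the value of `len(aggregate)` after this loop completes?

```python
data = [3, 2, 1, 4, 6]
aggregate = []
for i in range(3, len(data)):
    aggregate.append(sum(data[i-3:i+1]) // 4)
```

Number of 4-element averages
`aggregate` takes the values: [] → [2] → [2, 3]
So `len(aggregate)` = 2

Answer: 2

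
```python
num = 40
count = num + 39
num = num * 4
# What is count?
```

Trace:
`num = 40` → num = 40
`count = num + 39` → count = 79
`num = num * 4` → num = 160
So count = 79

Answer: 79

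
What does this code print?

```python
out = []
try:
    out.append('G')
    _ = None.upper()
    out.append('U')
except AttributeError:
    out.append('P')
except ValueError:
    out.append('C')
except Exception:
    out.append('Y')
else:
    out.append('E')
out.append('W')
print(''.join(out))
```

Execution trace: 'G' (try body) → 'P' (except AttributeError) → 'W' (after the try/except). Output: GPW

Answer: GPW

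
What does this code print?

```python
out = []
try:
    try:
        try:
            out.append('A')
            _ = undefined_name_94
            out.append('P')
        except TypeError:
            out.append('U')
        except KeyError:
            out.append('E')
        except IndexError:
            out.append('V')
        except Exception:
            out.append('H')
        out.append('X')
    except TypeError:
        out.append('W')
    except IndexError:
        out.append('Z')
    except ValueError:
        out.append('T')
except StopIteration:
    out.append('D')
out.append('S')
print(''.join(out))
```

Execution trace: 'A' (inner try body) → 'H' (inner except Exception) → 'X' (try body, no exception) → 'S' (after the try/except). Output: AHXS

Answer: AHXS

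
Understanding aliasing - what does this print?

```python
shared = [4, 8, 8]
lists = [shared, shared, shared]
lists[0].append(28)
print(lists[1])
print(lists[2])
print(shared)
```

Key concept: list of same reference.
Step by step:
`shared = [4, 8, 8]` → shared = [4, 8, 8]
`lists = [shared, shared, shared]` → lists = [[4, 8, 8], [4, 8, 8], [4, 8, 8]]
`lists[0].append(28)` → shared = [4, 8, 8, 28]; lists = [[4, 8, 8, 28], [4, 8, 8, 28], [4, 8, 8, 28]]
`print(lists[1])` → prints [4, 8, 8, 28]
`print(lists[2])` → prints [4, 8, 8, 28]
`print(shared)` → prints [4, 8, 8, 28]

Answer:
[4, 8, 8, 28]
[4, 8, 8, 28]
[4, 8, 8, 28]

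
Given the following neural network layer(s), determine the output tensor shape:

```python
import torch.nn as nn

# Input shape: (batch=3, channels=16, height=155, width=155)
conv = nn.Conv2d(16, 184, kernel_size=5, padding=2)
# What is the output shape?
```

Input: (3, 16, 155, 155) -> Output: (3, 184, 155, 155)

Answer: (3, 184, 155, 155)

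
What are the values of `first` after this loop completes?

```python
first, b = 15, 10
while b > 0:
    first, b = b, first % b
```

GCD of 15 and 10
`first` takes the values: 15 → 10 → 5

Answer: 5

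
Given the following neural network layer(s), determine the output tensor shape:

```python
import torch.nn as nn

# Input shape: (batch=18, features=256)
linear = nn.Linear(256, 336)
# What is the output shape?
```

Input: (18, 256) -> Output: (18, 336)

Answer: (18, 336)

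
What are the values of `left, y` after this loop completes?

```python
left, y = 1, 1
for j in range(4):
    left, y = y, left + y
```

Fibonacci: after 4 iterations
`left, y` takes the values: (1, 1) → (1, 2) → (2, 3) → (3, 5) → (5, 8)

Answer: 5, 8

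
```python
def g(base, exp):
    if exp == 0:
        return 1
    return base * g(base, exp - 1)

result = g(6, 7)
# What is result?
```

g(6, 7) = 6 * 6 * 6 * 6 * 6 * 6 * 6 = 279936

Answer: 279936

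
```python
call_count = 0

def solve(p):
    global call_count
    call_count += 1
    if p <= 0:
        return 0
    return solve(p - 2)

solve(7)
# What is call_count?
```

Linear recursion stepping by 2: 5 calls from p=7 down to ≤0.

Answer: 5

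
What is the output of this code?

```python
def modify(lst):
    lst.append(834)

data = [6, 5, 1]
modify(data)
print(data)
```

Key concept: function modifies passed list.
Step by step:
`data = [6, 5, 1]` → data = [6, 5, 1]
`modify(data)` → data = [6, 5, 1, 834]
`print(data)` → prints [6, 5, 1, 834]

Answer: [6, 5, 1, 834]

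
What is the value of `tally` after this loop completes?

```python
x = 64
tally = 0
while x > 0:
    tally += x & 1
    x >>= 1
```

Count set bits in 64 (binary: 0b1000000)
`tally` takes the values: 0 → 1

Answer: 1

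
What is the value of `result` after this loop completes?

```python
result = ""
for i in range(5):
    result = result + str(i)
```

Concatenate digits 0 to 4
`result` takes the values: "" → "0" → "01" → "012" → "0123" → "01234"

Answer: "01234"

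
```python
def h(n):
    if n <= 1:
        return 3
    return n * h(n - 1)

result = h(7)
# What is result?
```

h(7) = 7 * 6 * 5 * 4 * 3 * 2 * 3 = 15120

Answer: 15120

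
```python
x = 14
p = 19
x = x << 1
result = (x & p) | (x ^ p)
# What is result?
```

Trace:
`x = 14` → x = 14
`p = 19` → p = 19
`x = x << 1` → x = 28
`result = (x & p) | (x ^ p)` → result = 31
So result = 31

Answer: 31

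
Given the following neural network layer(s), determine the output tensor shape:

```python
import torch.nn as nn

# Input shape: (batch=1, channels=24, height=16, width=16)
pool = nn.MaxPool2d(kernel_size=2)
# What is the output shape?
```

Input: (1, 24, 16, 16) -> Output: (1, 24, 8, 8)

Answer: (1, 24, 8, 8)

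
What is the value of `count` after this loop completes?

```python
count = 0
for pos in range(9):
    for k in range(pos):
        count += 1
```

Triangle number: 0+1+2+...+8
`count` takes the values: 0 → 1 → 2 → 3 → 4 → 5 → 6 → 7 → 8 → 9 → 10 → 11 → 12 → 13 → 14 → 15 → 16 → 17 → 18 → 19 → 20 → 21 → 22 → 23 → 24 → 25 → 26 → 27 → 28 → 29 → 30 → 31 → 32 → 33 → 34 → 35 → 36

Answer: 36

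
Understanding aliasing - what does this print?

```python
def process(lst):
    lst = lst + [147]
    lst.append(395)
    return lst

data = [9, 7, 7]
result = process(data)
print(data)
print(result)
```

Key concept: rebinding parameter vs mutation.
Step by step:
`data = [9, 7, 7]` → data = [9, 7, 7]
`result = process(data)` → result = [9, 7, 7, 147, 395]
`print(data)` → prints [9, 7, 7]
`print(result)` → prints [9, 7, 7, 147, 395]

Answer:
[9, 7, 7]
[9, 7, 7, 147, 395]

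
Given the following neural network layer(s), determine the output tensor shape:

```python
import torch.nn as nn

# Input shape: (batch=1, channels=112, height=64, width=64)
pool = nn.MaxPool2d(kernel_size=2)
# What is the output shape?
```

Input: (1, 112, 64, 64) -> Output: (1, 112, 32, 32)

Answer: (1, 112, 32, 32)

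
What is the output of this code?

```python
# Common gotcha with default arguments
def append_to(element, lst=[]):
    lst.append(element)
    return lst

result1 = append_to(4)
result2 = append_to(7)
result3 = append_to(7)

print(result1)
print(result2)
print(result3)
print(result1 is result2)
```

Key concept: mutable default argument gotcha.
Step by step:
`result1 = append_to(4)` → result1 = [4]
`result2 = append_to(7)` → result1 = [4, 7] (same object as result2); result2 = [4, 7] (same object as result1)
`result3 = append_to(7)` → result1 = [4, 7, 7] (same object as result2, result3); result2 = [4, 7, 7] (same object as result1, result3); result3 = [4, 7, 7] (same object as result1, result2)
`print(result1)` → prints [4, 7, 7]
`print(result2)` → prints [4, 7, 7]
`print(result3)` → prints [4, 7, 7]
`print(result1 is result2)` → prints True

Answer:
[4, 7, 7]
[4, 7, 7]
[4, 7, 7]
True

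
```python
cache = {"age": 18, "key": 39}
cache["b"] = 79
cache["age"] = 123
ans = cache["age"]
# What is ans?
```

Trace:
`cache = {"age": 18, "key": 39}` → cache = {'age': 18, 'key': 39}
`cache["b"] = 79` → cache = {'age': 18, 'key': 39, 'b': 79}
`cache["age"] = 123` → cache = {'age': 123, 'key': 39, 'b': 79}
`ans = cache["age"]` → ans = 123
So ans = 123

Answer: 123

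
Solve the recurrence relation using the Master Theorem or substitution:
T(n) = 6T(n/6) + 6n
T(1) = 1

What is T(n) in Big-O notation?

By Master Theorem: a=6, b=6, f(n)=6n. Since log_6(6) = 1 and f(n) = Θ(n^1), Case 2 applies. T(n) = O(n log n).

Answer: O(n log n)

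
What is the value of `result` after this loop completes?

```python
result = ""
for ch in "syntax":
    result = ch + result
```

Reverse 'syntax'
`result` takes the values: "" → "s" → "ys" → "nys" → "tnys" → "atnys" → "xatnys"

Answer: "xatnys"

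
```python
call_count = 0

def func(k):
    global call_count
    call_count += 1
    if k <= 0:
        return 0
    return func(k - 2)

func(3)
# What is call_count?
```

Linear recursion stepping by 2: 3 calls from k=3 down to ≤0.

Answer: 3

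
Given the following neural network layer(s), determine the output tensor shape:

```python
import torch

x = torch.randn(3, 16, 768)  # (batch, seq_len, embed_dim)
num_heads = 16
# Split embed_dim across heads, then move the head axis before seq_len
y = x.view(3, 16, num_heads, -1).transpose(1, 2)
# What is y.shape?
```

Input: (3, 16, 768) -> head_dim = 768 // 16 = 48; after view: (3, 16, 16, 48) -> after transpose(1, 2): (3, 16, 16, 48) -> Output: (3, 16, 16, 48)

Answer: (3, 16, 16, 48)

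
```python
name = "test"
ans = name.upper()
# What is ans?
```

Trace:
`name = "test"` → name = 'test'
`ans = name.upper()` → ans = 'TEST'
So ans = 'TEST'

Answer: 'TEST'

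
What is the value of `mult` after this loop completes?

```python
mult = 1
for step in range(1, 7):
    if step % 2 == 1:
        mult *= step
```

Product of odd numbers 1 to 6
`mult` takes the values: 1 → 3 → 15

Answer: 15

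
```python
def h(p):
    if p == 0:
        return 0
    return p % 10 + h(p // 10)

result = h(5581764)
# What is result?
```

Sum of digits of 5581764: 4 + 6 + 7 + 1 + 8 + 5 + 5 = 36

Answer: 36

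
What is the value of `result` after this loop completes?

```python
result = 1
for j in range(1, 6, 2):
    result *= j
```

Product of 1, 3, 5, ... up to 5
`result` takes the values: 1 → 3 → 15

Answer: 15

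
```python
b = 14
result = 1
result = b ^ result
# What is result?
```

Trace:
`b = 14` → b = 14
`result = 1` → result = 1
`result = b ^ result` → result = 15
So result = 15

Answer: 15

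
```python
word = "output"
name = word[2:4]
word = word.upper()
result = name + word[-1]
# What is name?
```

Trace:
`word = "output"` → word = 'output'
`name = word[2:4]` → name = 'tp'
`word = word.upper()` → word = 'OUTPUT'
`result = name + word[-1]` → result = 'tpT'
So name = 'tp'

Answer: 'tp'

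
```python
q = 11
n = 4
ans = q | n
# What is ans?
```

Trace:
`q = 11` → q = 11
`n = 4` → n = 4
`ans = q | n` → ans = 15
So ans = 15

Answer: 15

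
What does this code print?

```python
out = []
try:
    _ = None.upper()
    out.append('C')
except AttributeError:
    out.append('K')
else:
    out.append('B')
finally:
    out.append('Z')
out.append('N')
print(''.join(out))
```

Execution trace: 'K' (except AttributeError) → 'Z' (finally) → 'N' (after the try/except). Output: KZN

Answer: KZN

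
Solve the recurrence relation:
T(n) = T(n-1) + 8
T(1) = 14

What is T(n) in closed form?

Unrolling: T(n) = T(1) + 8·(n-1) = 14 + 8(n-1) = 8n + 6.

Answer: T(n) = 8n + 6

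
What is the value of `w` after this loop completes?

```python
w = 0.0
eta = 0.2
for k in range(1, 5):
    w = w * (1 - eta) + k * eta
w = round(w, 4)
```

Moving average with lr=0.2
`w` takes the values: 0.0 → 0.2 → 0.56 → 1.048 → 1.6384

Answer: 1.6384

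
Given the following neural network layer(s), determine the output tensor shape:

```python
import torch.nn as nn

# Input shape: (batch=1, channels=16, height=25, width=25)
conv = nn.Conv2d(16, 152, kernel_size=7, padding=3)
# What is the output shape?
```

Input: (1, 16, 25, 25) -> Output: (1, 152, 25, 25)

Answer: (1, 152, 25, 25)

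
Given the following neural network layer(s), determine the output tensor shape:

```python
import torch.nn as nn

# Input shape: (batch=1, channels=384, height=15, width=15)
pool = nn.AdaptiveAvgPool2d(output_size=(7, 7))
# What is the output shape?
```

Input: (1, 384, 15, 15) -> Output: (1, 384, 7, 7)

Answer: (1, 384, 7, 7)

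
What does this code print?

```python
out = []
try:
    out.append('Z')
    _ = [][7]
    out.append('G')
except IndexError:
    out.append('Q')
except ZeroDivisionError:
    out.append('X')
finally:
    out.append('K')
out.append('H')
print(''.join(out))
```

Execution trace: 'Z' (try body) → 'Q' (except IndexError) → 'K' (finally) → 'H' (after the try/except). Output: ZQKH

Answer: ZQKH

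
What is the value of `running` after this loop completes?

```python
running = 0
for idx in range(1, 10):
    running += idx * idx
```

Sum of squares 1² to 9² = 285
`running` takes the values: 0 → 1 → 5 → 14 → 30 → 55 → 91 → 140 → 204 → 285

Answer: 285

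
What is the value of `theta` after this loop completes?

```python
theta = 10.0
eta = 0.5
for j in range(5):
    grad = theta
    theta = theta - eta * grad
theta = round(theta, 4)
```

Gradient descent: w = 10.0 * (1 - 0.5)^5
`theta` takes the values: 10.0 → 5.0 → 2.5 → 1.25 → 0.625 → 0.3125

Answer: 0.3125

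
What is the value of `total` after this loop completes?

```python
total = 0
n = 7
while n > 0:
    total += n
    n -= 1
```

Sum 7 down to 1
`total` takes the values: 0 → 7 → 13 → 18 → 22 → 25 → 27 → 28

Answer: 28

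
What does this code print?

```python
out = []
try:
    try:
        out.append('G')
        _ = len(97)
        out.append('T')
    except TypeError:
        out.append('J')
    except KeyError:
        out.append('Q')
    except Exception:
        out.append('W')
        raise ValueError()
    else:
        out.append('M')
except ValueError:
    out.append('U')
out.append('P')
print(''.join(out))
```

Execution trace: 'G' (try body) → 'J' (except TypeError) → 'P' (after the try/except). Output: GJP

Answer: GJP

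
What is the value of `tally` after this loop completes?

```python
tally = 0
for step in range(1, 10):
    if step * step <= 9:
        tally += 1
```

Count numbers where step² ≤ 9
`tally` takes the values: 0 → 1 → 2 → 3

Answer: 3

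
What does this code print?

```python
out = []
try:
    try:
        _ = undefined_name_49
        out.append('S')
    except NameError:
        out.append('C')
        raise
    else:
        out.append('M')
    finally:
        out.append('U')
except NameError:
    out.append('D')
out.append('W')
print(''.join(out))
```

Execution trace: 'C' (inner except NameError) → 'U' (inner finally) → 'D' (outer except NameError) → 'W' (after the try/except). Output: CUDW

Answer: CUDW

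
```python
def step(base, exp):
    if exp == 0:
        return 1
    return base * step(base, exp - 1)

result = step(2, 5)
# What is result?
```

step(2, 5) = 2 * 2 * 2 * 2 * 2 = 32

Answer: 32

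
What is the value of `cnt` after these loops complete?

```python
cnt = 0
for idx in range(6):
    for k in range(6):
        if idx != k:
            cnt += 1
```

6² - 6 (exclude diagonal)
`cnt` takes the values: 0 → 1 → 2 → 3 → 4 → 5 → 6 → 7 → 8 → 9 → 10 → 11 → 12 → 13 → 14 → 15 → 16 → 17 → 18 → 19 → 20 → 21 → 22 → 23 → 24 → 25 → 26 → 27 → 28 → 29 → 30

Answer: 30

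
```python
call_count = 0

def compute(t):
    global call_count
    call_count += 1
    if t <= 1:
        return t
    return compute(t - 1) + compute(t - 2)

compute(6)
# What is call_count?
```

Calls(t) = 1 + Calls(t-1) + Calls(t-2); Calls(0)=Calls(1)=1. For t=6 this gives 25.

Answer: 25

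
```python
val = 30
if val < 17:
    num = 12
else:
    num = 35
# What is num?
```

Trace:
`val = 30` → val = 30
`if val < 17: ...` → val < 17 is False, take else branch → num = 35
So num = 35

Answer: 35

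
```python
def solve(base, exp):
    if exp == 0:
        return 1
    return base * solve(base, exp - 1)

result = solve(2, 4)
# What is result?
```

solve(2, 4) = 2 * 2 * 2 * 2 = 16

Answer: 16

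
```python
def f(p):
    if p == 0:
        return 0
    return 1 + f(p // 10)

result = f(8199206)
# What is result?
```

Count of digits of 8199206: 7

Answer: 7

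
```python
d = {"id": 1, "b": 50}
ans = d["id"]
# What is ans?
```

Trace:
`d = {"id": 1, "b": 50}` → d = {'id': 1, 'b': 50}
`ans = d["id"]` → ans = 1
So ans = 1

Answer: 1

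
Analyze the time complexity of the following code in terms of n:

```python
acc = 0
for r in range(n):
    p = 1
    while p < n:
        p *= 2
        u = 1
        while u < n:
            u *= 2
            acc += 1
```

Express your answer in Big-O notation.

Each loop level contributes: n × log n × log n. Multiplying the contributions gives O(n log² n).

Answer: O(n log² n)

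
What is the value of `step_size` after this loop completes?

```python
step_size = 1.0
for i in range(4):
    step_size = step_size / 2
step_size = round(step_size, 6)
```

Halving LR 4 times: 1 / 2^4
`step_size` takes the values: 1.0 → 0.5 → 0.25 → 0.125 → 0.0625

Answer: 0.0625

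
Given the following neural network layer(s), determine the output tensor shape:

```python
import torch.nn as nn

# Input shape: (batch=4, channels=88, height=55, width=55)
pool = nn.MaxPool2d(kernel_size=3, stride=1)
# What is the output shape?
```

Input: (4, 88, 55, 55) -> Output: (4, 88, 53, 53)

Answer: (4, 88, 53, 53)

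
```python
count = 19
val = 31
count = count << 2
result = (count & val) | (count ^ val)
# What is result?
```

Trace:
`count = 19` → count = 19
`val = 31` → val = 31
`count = count << 2` → count = 76
`result = (count & val) | (count ^ val)` → result = 95
So result = 95

Answer: 95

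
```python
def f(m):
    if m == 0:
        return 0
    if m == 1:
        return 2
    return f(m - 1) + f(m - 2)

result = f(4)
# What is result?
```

Build up from base cases: f(0)=0, f(1)=2, f(2)=2, f(3)=4, f(4)=6

Answer: 6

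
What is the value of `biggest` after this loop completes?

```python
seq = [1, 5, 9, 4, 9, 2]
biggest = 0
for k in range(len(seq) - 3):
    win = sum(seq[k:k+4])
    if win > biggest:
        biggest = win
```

Max sum of 4-element window in [1, 5, 9, 4, 9, 2]
`biggest` takes the values: 0 → 19 → 27

Answer: 27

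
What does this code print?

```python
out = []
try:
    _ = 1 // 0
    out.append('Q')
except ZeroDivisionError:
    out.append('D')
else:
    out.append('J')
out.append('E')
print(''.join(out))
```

Execution trace: 'D' (except ZeroDivisionError) → 'E' (after the try/except). Output: DE

Answer: DE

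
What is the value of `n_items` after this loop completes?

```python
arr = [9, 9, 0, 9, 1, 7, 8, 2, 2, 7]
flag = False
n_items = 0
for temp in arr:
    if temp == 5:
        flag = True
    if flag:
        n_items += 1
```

Count elements after first 5 in [9, 9, 0, 9, 1, 7, 8, 2, 2, 7]
`n_items` takes the values: 0

Answer: 0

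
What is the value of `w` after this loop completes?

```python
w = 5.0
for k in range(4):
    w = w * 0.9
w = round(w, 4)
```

Exponential decay: 5.0 * 0.9^4
`w` takes the values: 5.0 → 4.5 → 4.05 → 3.645 → 3.2805

Answer: 3.2805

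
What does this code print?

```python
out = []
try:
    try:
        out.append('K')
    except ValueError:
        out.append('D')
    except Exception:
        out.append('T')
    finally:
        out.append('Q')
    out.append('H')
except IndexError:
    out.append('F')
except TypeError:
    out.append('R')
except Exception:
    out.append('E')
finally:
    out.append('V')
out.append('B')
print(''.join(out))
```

Execution trace: 'K' (inner try body, no exception) → 'Q' (inner finally) → 'H' (try body, no exception) → 'V' (finally) → 'B' (after the try/except). Output: KQHVB

Answer: KQHVB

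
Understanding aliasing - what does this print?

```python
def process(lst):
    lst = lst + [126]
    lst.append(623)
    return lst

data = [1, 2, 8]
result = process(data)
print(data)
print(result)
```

Key concept: rebinding parameter vs mutation.
Step by step:
`data = [1, 2, 8]` → data = [1, 2, 8]
`result = process(data)` → result = [1, 2, 8, 126, 623]
`print(data)` → prints [1, 2, 8]
`print(result)` → prints [1, 2, 8, 126, 623]

Answer:
[1, 2, 8]
[1, 2, 8, 126, 623]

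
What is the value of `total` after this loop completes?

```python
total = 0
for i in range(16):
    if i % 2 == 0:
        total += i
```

Sum of even numbers 0 to 15
`total` takes the values: 0 → 2 → 6 → 12 → 20 → 30 → 42 → 56

Answer: 56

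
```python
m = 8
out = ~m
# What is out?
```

Trace:
`m = 8` → m = 8
`out = ~m` → out = -9
So out = -9

Answer: -9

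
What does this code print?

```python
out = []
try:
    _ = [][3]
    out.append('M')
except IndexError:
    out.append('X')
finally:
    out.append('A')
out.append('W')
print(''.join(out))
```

Execution trace: 'X' (except IndexError) → 'A' (finally) → 'W' (after the try/except). Output: XAW

Answer: XAW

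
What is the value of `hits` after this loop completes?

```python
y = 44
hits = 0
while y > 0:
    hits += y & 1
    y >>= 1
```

Count set bits in 44 (binary: 0b101100)
`hits` takes the values: 0 → 1 → 2 → 3

Answer: 3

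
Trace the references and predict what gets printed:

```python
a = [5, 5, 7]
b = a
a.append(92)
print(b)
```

Key concept: basic list aliasing.
Step by step:
`a = [5, 5, 7]` → a = [5, 5, 7]
`b = a` → b = [5, 5, 7] (same object as a)
`a.append(92)` → a = [5, 5, 7, 92] (same object as b); b = [5, 5, 7, 92] (same object as a)
`print(b)` → prints [5, 5, 7, 92]

Answer: [5, 5, 7, 92]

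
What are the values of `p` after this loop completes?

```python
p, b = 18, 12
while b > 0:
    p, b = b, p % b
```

GCD of 18 and 12
`p` takes the values: 18 → 12 → 6

Answer: 6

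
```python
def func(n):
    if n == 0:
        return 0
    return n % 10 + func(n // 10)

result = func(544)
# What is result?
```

Sum of digits of 544: 4 + 4 + 5 = 13

Answer: 13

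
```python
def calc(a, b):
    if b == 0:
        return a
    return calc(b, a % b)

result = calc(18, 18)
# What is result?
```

calc(18, 18) -> calc(18, 0) -> 18

Answer: 18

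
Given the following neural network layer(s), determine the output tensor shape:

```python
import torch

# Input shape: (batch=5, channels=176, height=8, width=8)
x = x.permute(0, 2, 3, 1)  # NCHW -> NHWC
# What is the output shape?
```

Input: (5, 176, 8, 8) -> Output: (5, 8, 8, 176)

Answer: (5, 8, 8, 176)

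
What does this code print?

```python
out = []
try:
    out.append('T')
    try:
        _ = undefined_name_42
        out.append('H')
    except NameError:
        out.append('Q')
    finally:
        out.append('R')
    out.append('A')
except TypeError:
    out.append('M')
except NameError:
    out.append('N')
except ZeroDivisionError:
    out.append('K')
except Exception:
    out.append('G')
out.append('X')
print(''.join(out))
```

Execution trace: 'T' (try body) → 'Q' (inner except NameError) → 'R' (inner finally) → 'A' (try body, no exception) → 'X' (after the try/except). Output: TQRAX

Answer: TQRAX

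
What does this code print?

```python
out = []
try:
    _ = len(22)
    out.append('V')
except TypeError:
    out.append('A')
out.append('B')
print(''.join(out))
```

Execution trace: 'A' (except TypeError) → 'B' (after the try/except). Output: AB

Answer: AB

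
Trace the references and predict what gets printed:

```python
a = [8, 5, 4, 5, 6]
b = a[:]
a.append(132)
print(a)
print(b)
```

Key concept: slice [:] creates copy.
Step by step:
`a = [8, 5, 4, 5, 6]` → a = [8, 5, 4, 5, 6]
`b = a[:]` → b = [8, 5, 4, 5, 6]
`a.append(132)` → a = [8, 5, 4, 5, 6, 132]
`print(a)` → prints [8, 5, 4, 5, 6, 132]
`print(b)` → prints [8, 5, 4, 5, 6]

Answer:
[8, 5, 4, 5, 6, 132]
[8, 5, 4, 5, 6]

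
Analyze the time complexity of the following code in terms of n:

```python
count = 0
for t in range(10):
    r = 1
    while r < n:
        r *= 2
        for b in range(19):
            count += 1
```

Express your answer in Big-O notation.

Each loop level contributes: 1 × log n × 1. Multiplying the contributions gives O(log n).

Answer: O(log n)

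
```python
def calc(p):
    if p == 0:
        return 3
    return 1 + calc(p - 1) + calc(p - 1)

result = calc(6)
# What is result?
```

calc(p) = 1 + 2·calc(p-1), calc(0)=3. Closed form: (3+1)·2^6 - 1 = 255.

Answer: 255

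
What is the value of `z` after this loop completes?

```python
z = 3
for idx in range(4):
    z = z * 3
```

Multiply by 3, 4 times: 3 * 3^4 = 243
`z` takes the values: 3 → 9 → 27 → 81 → 243

Answer: 243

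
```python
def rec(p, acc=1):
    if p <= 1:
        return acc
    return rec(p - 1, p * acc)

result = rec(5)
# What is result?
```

Accumulator trace (n, acc): (5, 1) -> (4, 5) -> (3, 20) -> (2, 60) -> (1, 120) -> return 120

Answer: 120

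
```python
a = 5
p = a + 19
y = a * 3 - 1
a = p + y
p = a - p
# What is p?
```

Trace:
`a = 5` → a = 5
`p = a + 19` → p = 24
`y = a * 3 - 1` → y = 14
`a = p + y` → a = 38
`p = a - p` → p = 14
So p = 14

Answer: 14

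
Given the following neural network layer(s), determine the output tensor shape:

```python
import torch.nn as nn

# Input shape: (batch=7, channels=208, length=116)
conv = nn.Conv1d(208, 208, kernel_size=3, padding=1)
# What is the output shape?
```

Input: (7, 208, 116) -> Output: (7, 208, 116)

Answer: (7, 208, 116)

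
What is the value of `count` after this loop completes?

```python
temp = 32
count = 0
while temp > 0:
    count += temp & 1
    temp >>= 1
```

Count set bits in 32 (binary: 0b100000)
`count` takes the values: 0 → 1

Answer: 1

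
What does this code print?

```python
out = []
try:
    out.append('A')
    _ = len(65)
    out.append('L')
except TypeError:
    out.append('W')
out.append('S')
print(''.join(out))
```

Execution trace: 'A' (try body) → 'W' (except TypeError) → 'S' (after the try/except). Output: AWS

Answer: AWS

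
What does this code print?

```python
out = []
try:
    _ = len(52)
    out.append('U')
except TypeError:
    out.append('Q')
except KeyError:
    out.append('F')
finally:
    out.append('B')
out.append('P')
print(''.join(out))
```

Execution trace: 'Q' (except TypeError) → 'B' (finally) → 'P' (after the try/except). Output: QBP

Answer: QBP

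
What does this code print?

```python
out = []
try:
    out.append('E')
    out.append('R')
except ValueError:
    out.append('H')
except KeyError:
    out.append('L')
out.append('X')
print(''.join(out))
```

Execution trace: 'E' (try body) → 'R' (try body, no exception) → 'X' (after the try/except). Output: ERX

Answer: ERX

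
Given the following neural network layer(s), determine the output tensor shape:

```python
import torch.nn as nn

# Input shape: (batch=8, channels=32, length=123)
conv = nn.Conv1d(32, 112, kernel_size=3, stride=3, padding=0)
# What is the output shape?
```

Input: (8, 32, 123) -> Output: (8, 112, 41)

Answer: (8, 112, 41)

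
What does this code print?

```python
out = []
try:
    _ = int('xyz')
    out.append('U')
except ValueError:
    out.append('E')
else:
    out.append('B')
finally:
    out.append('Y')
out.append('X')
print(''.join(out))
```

Execution trace: 'E' (except ValueError) → 'Y' (finally) → 'X' (after the try/except). Output: EYX

Answer: EYX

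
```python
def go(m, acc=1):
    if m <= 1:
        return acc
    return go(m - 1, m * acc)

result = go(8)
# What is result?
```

Accumulator trace (n, acc): (8, 1) -> (7, 8) -> (6, 56) -> (5, 336) -> (4, 1680) -> (3, 6720) -> (2, 20160) -> (1, 40320) -> return 40320

Answer: 40320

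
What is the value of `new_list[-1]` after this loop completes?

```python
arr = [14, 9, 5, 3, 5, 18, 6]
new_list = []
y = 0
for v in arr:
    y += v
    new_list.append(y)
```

Cumulative sum ends at 60
`new_list` takes the values: [] → [14] → [14, 23] → [14, 23, 28] → [14, 23, 28, 31] → [14, 23, 28, 31, 36] → [14, 23, 28, 31, 36, 54] → [14, 23, 28, 31, 36, 54, 60]
So `new_list[-1]` = 60

Answer: 60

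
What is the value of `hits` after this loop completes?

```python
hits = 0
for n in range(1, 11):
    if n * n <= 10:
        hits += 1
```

Count numbers where n² ≤ 10
`hits` takes the values: 0 → 1 → 2 → 3

Answer: 3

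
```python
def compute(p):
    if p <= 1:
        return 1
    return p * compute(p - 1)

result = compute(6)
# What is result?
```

compute(6) = 6 * 5 * 4 * 3 * 2 * 1 = 720

Answer: 720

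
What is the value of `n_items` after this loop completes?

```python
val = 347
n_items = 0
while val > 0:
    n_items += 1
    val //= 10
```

Count digits by repeated division by 10
`n_items` takes the values: 0 → 1 → 2 → 3

Answer: 3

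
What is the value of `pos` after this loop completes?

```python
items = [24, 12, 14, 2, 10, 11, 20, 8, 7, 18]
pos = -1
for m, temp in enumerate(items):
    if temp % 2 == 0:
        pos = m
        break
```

First even number index in [24, 12, 14, 2, 10, 11, 20, 8, 7, 18]
`pos` takes the values: -1 → 0

Answer: 0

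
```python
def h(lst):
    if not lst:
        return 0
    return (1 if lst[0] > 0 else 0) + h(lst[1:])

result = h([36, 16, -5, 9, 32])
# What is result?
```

Count of positive elements in [36, 16, -5, 9, 32] = 4

Answer: 4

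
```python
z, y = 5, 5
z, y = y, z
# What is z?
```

Trace:
`z, y = 5, 5` → z = 5; y = 5
`z, y = y, z` → z = 5; y = 5
So z = 5

Answer: 5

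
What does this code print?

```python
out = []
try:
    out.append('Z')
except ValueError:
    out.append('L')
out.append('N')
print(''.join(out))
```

Execution trace: 'Z' (try body, no exception) → 'N' (after the try/except). Output: ZN

Answer: ZN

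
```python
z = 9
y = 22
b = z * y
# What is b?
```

Trace:
`z = 9` → z = 9
`y = 22` → y = 22
`b = z * y` → b = 198
So b = 198

Answer: 198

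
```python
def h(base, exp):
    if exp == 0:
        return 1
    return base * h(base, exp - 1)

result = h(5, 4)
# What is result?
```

h(5, 4) = 5 * 5 * 5 * 5 = 625

Answer: 625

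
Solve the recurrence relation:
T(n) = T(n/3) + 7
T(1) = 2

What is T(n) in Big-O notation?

Each step divides n by 3 and adds 7. After log_3(n) steps we reach T(1)=2. So T(n) = 7·log_3(n) + 2 = O(log n).

Answer: O(log n)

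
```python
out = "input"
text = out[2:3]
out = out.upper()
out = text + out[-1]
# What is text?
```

Trace:
`out = "input"` → out = 'input'
`text = out[2:3]` → text = 'p'
`out = out.upper()` → out = 'INPUT'
`out = text + out[-1]` → out = 'pT'
So text = 'p'

Answer: 'p'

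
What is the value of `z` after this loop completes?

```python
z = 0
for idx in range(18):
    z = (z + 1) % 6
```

Increment mod 6, 18 times = 0
`z` takes the values: 0 → 1 → 2 → 3 → 4 → 5 → 0 → 1 → 2 → 3 → 4 → 5 → 0 → 1 → 2 → 3 → 4 → 5 → 0

Answer: 0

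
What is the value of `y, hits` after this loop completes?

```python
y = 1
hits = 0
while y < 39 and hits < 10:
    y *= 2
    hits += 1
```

Double until >= 39 or 10 iterations
`y, hits` takes the values: (1, 0) → (2, 0) → (2, 1) → (4, 1) → (4, 2) → (8, 2) → (8, 3) → (16, 3) → (16, 4) → (32, 4) → (32, 5) → (64, 5) → (64, 6)

Answer: 64, 6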